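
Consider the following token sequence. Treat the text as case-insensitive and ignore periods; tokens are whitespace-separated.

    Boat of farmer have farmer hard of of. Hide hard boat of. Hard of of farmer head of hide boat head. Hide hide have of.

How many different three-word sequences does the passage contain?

22

25 tokens → 23 trigram windows in total.
Repeated trigrams (each contributes count−1 duplicates):
  hard of of: 2
1 duplicate windows → 23 − 1 = 22 distinct.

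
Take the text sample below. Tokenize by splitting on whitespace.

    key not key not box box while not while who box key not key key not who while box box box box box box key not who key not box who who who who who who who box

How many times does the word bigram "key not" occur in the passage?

Scanning the 37 overlapping bigram windows for "key not":
  position 1–2: key not
  position 3–4: key not
  position 12–13: key not
  position 15–16: key not
  position 25–26: key not
  position 28–29: key not

6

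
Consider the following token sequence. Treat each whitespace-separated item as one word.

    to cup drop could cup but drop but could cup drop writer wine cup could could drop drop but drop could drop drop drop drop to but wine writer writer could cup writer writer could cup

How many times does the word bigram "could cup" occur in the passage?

4

Scanning the 35 overlapping bigram windows for "could cup":
  position 4–5: could cup
  position 9–10: could cup
  position 31–32: could cup
  position 35–36: could cup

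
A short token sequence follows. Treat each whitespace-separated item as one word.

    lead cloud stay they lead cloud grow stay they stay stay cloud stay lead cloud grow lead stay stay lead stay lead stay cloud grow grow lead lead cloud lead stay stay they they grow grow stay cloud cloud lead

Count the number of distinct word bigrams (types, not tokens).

40 tokens → 39 bigram windows in total.
Repeated bigrams (each contributes count−1 duplicates):
  lead cloud: 4
  lead stay: 4
  cloud grow: 3
  stay cloud: 3
  stay lead: 3
  stay stay: 3
  stay they: 3
  cloud lead: 2
  … (4 more repeated)
21 duplicate windows → 39 − 21 = 18 distinct.

18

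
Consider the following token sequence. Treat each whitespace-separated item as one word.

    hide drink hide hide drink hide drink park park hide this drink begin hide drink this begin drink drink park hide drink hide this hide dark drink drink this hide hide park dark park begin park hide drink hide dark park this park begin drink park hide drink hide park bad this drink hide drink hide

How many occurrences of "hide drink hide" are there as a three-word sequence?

6

Scanning the 54 overlapping trigram windows for "hide drink hide":
  position 1–3: hide drink hide
  position 4–6: hide drink hide
  position 21–23: hide drink hide
  position 37–39: hide drink hide
  position 47–49: hide drink hide
  position 54–56: hide drink hide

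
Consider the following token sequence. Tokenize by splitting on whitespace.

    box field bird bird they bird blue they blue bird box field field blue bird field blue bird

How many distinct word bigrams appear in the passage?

13

18 tokens → 17 bigram windows in total.
Repeated bigrams (each contributes count−1 duplicates):
  blue bird: 3
  box field: 2
  field blue: 2
4 duplicate windows → 17 − 4 = 13 distinct.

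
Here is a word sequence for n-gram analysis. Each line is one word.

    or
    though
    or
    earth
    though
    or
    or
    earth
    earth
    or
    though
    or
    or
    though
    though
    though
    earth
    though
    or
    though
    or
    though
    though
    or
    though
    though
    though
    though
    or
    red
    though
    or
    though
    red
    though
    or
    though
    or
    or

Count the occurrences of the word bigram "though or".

Scanning the 38 overlapping bigram windows for "though or":
  position 2–3: though or
  position 5–6: though or
  position 11–12: though or
  position 18–19: though or
  position 20–21: though or
  position 23–24: though or
  position 28–29: though or
  position 31–32: though or
  position 35–36: though or
  position 37–38: though or

10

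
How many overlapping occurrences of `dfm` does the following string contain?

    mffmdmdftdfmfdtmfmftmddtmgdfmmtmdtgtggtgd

Sliding a length-3 window over the 41 characters (39 positions):
  position 10–12: dfm
  position 27–29: dfm

2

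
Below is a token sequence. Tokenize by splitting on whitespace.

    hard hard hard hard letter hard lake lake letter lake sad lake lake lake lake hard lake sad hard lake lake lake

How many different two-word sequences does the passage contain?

22 tokens → 21 bigram windows in total.
Repeated bigrams (each contributes count−1 duplicates):
  lake lake: 6
  hard hard: 3
  hard lake: 3
  lake sad: 2
10 duplicate windows → 21 − 10 = 11 distinct.

11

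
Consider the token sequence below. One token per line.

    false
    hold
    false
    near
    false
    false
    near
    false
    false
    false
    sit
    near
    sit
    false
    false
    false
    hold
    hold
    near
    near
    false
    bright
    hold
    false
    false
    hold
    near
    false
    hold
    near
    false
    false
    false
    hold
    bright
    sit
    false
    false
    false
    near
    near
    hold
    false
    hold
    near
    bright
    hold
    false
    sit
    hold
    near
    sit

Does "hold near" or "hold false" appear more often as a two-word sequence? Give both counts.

"hold near": 5 occurrences
"hold false": 4 occurrences

"hold near" (5 vs 4)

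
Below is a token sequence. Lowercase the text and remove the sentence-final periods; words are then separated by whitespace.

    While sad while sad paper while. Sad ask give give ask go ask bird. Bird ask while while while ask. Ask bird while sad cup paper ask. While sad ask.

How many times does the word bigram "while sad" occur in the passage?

5

Scanning the 29 overlapping bigram windows for "while sad":
  position 1–2: while sad
  position 3–4: while sad
  position 6–7: while sad
  position 23–24: while sad
  position 28–29: while sad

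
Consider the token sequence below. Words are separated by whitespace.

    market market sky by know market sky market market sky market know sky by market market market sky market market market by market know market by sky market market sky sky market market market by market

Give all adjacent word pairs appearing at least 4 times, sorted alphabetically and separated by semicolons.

Bigram counts meeting the condition (at least 4 times):
  market market: 9
  market sky: 5
  sky market: 5

market market; market sky; sky market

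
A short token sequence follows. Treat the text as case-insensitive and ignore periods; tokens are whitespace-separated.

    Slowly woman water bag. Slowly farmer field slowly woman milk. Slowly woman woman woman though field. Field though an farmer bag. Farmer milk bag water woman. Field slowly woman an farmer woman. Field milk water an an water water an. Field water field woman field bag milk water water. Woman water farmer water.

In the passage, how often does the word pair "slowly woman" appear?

Scanning the 52 overlapping bigram windows for "slowly woman":
  position 1–2: slowly woman
  position 8–9: slowly woman
  position 11–12: slowly woman
  position 28–29: slowly woman

4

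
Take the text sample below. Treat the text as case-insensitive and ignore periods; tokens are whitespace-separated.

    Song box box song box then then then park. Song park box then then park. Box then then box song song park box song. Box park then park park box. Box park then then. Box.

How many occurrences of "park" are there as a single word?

Scanning the 35 tokens for "park":
  position 9: park
  position 11: park
  position 15: park
  position 22: park
  position 26: park
  position 28: park
  position 29: park
  position 32: park

8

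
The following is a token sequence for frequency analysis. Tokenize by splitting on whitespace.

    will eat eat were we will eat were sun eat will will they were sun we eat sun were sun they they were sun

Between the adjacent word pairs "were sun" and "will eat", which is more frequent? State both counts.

"were sun" (4 vs 2)

"were sun": 4 occurrences
"will eat": 2 occurrences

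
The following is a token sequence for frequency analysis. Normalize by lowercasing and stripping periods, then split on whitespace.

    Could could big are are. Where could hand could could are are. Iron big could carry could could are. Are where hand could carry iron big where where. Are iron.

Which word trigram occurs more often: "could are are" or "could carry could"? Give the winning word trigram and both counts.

"could are are" (2 vs 1)

"could are are": 2 occurrences
"could carry could": 1 occurrence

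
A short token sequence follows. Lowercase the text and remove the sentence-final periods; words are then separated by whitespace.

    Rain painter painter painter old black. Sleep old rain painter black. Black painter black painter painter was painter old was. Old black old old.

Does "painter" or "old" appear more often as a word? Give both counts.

"painter": 8 occurrences
"old": 6 occurrences

"painter" (8 vs 6)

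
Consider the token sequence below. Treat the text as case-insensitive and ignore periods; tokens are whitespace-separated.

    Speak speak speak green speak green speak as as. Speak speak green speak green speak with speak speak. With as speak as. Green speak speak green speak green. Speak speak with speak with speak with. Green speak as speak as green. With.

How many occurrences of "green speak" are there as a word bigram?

8

Scanning the 41 overlapping bigram windows for "green speak":
  position 4–5: green speak
  position 6–7: green speak
  position 12–13: green speak
  position 14–15: green speak
  position 23–24: green speak
  position 26–27: green speak
  position 28–29: green speak
  position 36–37: green speak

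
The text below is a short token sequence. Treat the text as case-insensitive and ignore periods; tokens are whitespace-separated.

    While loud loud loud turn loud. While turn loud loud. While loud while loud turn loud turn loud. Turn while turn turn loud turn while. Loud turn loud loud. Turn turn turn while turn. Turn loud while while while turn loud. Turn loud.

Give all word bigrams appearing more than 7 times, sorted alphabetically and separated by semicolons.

loud turn; turn loud

Bigram counts meeting the condition (more than 7 times):
  loud turn: 8
  turn loud: 9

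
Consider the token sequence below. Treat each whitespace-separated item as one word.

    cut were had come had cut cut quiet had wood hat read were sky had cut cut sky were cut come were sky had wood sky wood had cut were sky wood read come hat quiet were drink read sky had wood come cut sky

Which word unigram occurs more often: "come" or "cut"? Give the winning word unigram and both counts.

"come": 4 occurrences
"cut": 8 occurrences

"cut" (8 vs 4)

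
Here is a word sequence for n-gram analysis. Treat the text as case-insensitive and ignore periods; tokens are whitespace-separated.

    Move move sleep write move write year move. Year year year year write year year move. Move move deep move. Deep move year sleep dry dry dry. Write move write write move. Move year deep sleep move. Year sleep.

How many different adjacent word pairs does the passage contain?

20

39 tokens → 38 bigram windows in total.
Repeated bigrams (each contributes count−1 duplicates):
  move move: 4
  move year: 4
  year year: 4
  write move: 3
  deep move: 2
  dry dry: 2
  move deep: 2
  move write: 2
  … (3 more repeated)
18 duplicate windows → 38 − 18 = 20 distinct.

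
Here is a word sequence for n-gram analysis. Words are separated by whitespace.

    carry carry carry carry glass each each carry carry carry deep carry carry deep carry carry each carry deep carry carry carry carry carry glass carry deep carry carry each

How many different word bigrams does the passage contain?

30 tokens → 29 bigram windows in total.
Repeated bigrams (each contributes count−1 duplicates):
  carry carry: 12
  carry deep: 4
  deep carry: 4
  carry each: 2
  carry glass: 2
  each carry: 2
20 duplicate windows → 29 − 20 = 9 distinct.

9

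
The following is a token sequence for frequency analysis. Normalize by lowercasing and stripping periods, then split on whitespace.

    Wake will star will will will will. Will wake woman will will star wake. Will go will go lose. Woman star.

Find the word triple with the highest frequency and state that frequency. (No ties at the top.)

Trigram frequencies (highest first):
  will will will: 3
  wake will star: 1
  will star will: 1
  star will will: 1
  will will wake: 1
  will wake woman: 1
  … (11 more, each ≤ 1)

"will will will", 3 times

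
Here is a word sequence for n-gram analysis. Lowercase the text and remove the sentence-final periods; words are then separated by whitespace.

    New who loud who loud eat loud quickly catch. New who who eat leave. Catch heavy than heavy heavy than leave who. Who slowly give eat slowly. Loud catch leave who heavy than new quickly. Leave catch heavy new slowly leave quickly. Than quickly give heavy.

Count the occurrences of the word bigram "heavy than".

3

Scanning the 45 overlapping bigram windows for "heavy than":
  position 16–17: heavy than
  position 19–20: heavy than
  position 32–33: heavy than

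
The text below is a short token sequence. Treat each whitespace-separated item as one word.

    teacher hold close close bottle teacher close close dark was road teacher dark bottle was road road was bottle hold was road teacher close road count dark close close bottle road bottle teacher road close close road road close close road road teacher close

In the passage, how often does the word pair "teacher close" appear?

Scanning the 43 overlapping bigram windows for "teacher close":
  position 6–7: teacher close
  position 23–24: teacher close
  position 43–44: teacher close

3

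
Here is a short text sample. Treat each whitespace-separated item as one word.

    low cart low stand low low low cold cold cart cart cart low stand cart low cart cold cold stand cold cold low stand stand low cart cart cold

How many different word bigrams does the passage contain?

15

29 tokens → 28 bigram windows in total.
Repeated bigrams (each contributes count−1 duplicates):
  cart cart: 3
  cart low: 3
  cold cold: 3
  low cart: 3
  low stand: 3
  cart cold: 2
  low low: 2
  stand low: 2
13 duplicate windows → 28 − 13 = 15 distinct.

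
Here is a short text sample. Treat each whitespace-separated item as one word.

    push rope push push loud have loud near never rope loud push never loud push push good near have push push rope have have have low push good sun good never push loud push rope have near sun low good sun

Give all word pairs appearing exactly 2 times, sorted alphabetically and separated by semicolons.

good sun; have have; push good; push loud; rope have

Bigram counts meeting the condition (exactly 2 times):
  good sun: 2
  have have: 2
  push good: 2
  push loud: 2
  rope have: 2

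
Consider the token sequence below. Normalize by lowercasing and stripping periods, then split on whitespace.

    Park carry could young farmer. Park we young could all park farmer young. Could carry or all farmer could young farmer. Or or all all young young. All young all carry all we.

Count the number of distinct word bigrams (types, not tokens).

26

33 tokens → 32 bigram windows in total.
Repeated bigrams (each contributes count−1 duplicates):
  all young: 2
  could young: 2
  or all: 2
  young all: 2
  young could: 2
  young farmer: 2
6 duplicate windows → 32 − 6 = 26 distinct.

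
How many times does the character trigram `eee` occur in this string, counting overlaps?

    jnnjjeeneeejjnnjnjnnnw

Sliding a length-3 window over the 22 characters (20 positions):
  position 9–11: eee

1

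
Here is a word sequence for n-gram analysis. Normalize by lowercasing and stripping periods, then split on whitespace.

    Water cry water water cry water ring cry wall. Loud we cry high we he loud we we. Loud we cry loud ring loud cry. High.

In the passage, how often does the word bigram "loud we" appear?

3

Scanning the 25 overlapping bigram windows for "loud we":
  position 10–11: loud we
  position 16–17: loud we
  position 19–20: loud we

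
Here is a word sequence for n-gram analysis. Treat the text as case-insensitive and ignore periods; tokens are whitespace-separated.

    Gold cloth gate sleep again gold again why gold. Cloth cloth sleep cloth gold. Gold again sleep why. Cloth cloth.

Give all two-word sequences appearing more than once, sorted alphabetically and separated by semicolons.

cloth cloth; gold again; gold cloth

Bigram counts meeting the condition (more than once):
  cloth cloth: 2
  gold again: 2
  gold cloth: 2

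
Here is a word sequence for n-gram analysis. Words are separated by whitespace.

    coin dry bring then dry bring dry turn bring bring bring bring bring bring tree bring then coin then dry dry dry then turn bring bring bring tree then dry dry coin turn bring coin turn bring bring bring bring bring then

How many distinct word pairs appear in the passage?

19

42 tokens → 41 bigram windows in total.
Repeated bigrams (each contributes count−1 duplicates):
  bring bring: 11
  turn bring: 4
  bring then: 3
  dry dry: 3
  then dry: 3
  bring tree: 2
  coin turn: 2
  dry bring: 2
22 duplicate windows → 41 − 22 = 19 distinct.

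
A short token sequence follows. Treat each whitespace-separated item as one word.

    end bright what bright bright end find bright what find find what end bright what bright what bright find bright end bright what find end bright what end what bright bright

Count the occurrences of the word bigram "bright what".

Scanning the 30 overlapping bigram windows for "bright what":
  position 2–3: bright what
  position 8–9: bright what
  position 14–15: bright what
  position 16–17: bright what
  position 22–23: bright what
  position 26–27: bright what

6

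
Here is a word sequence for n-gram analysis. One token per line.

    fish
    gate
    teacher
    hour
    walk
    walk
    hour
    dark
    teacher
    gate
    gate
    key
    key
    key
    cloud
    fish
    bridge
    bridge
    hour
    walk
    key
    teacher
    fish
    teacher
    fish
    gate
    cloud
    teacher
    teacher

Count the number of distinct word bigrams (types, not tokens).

29 tokens → 28 bigram windows in total.
Repeated bigrams (each contributes count−1 duplicates):
  fish gate: 2
  hour walk: 2
  key key: 2
  teacher fish: 2
4 duplicate windows → 28 − 4 = 24 distinct.

24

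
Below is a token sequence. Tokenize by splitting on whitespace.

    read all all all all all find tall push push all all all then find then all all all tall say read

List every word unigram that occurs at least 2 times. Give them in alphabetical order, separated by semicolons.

Unigram counts meeting the condition (at least 2 times):
  all: 11
  find: 2
  push: 2
  read: 2
  tall: 2
  then: 2

all; find; push; read; tall; then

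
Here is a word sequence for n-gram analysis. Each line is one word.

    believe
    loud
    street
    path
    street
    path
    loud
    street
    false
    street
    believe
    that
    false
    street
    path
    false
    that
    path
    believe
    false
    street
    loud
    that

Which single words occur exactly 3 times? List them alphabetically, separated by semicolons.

believe; loud; that

Unigram counts meeting the condition (exactly 3 times):
  believe: 3
  loud: 3
  that: 3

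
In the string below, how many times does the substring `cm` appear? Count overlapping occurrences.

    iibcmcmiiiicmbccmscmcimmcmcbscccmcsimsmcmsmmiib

Sliding a length-2 window over the 47 characters (46 positions):
  position 4–5: cm
  position 6–7: cm
  position 12–13: cm
  position 16–17: cm
  position 19–20: cm
  position 25–26: cm
  position 32–33: cm
  position 40–41: cm

8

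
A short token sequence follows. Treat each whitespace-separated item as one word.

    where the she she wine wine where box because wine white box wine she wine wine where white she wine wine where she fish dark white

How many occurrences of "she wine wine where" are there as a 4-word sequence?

3

Scanning the 23 overlapping 4-gram windows for "she wine wine where":
  position 4–7: she wine wine where
  position 14–17: she wine wine where
  position 19–22: she wine wine where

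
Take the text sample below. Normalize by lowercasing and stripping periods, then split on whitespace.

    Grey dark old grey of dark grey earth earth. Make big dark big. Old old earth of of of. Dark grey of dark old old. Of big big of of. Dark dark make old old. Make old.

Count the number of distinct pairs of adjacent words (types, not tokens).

37 tokens → 36 bigram windows in total.
Repeated bigrams (each contributes count−1 duplicates):
  of dark: 4
  of of: 3
  old old: 3
  dark grey: 2
  dark old: 2
  grey of: 2
  make old: 2
11 duplicate windows → 36 − 11 = 25 distinct.

25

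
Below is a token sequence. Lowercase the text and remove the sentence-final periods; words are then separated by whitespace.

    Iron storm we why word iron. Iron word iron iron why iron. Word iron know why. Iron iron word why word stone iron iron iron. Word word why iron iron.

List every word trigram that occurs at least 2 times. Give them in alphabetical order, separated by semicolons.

iron iron word; iron word iron; why iron iron; word iron iron

Trigram counts meeting the condition (at least 2 times):
  iron iron word: 3
  iron word iron: 2
  why iron iron: 2
  word iron iron: 2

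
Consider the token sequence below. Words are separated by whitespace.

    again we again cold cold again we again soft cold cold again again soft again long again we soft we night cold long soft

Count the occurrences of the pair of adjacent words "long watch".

0

Scanning the 23 overlapping bigram windows for "long watch":
  (none found)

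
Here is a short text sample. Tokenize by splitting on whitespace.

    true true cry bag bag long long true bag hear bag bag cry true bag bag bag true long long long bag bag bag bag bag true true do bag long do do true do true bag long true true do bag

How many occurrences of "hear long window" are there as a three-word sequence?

0

Scanning the 40 overlapping trigram windows for "hear long window":
  (none found)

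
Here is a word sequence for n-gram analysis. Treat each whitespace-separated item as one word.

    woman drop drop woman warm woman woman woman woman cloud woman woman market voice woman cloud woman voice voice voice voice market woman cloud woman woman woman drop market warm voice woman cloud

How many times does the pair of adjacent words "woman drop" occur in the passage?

Scanning the 32 overlapping bigram windows for "woman drop":
  position 1–2: woman drop
  position 27–28: woman drop

2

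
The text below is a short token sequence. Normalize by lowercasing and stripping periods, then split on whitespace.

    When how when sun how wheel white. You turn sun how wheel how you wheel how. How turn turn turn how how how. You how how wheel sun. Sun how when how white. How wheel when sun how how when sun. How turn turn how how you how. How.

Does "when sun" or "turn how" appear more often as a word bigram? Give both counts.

"when sun" (3 vs 2)

"when sun": 3 occurrences
"turn how": 2 occurrences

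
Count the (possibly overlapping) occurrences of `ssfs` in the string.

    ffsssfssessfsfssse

2

Sliding a length-4 window over the 18 characters (15 positions):
  position 4–7: ssfs
  position 10–13: ssfs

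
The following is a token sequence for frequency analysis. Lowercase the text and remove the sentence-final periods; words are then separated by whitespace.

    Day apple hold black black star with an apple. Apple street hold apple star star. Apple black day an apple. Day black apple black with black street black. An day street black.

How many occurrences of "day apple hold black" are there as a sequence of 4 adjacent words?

1

Scanning the 29 overlapping 4-gram windows for "day apple hold black":
  position 1–4: day apple hold black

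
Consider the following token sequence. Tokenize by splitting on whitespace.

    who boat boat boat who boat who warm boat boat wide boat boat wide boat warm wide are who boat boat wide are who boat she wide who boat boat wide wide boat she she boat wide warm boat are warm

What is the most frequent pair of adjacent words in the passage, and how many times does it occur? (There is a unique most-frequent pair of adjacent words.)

Bigram frequencies (highest first):
  boat boat: 6
  who boat: 5
  boat wide: 5
  wide boat: 3
  boat who: 2
  warm boat: 2
  … (14 more, each ≤ 2)

"boat boat", 6 times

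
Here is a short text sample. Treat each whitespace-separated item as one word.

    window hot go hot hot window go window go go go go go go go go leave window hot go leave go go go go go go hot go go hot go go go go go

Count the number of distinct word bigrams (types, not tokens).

11

36 tokens → 35 bigram windows in total.
Repeated bigrams (each contributes count−1 duplicates):
  go go: 17
  hot go: 4
  go hot: 3
  go leave: 2
  window go: 2
  window hot: 2
24 duplicate windows → 35 − 24 = 11 distinct.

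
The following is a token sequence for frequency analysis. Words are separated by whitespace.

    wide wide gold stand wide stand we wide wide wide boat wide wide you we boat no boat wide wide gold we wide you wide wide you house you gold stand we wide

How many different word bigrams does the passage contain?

33 tokens → 32 bigram windows in total.
Repeated bigrams (each contributes count−1 duplicates):
  wide wide: 6
  we wide: 3
  wide you: 3
  boat wide: 2
  gold stand: 2
  stand we: 2
  wide gold: 2
13 duplicate windows → 32 − 13 = 19 distinct.

19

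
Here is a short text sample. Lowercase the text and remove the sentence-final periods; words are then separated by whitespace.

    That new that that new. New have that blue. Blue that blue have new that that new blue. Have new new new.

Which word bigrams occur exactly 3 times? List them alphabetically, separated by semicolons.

new new; that new

Bigram counts meeting the condition (exactly 3 times):
  new new: 3
  that new: 3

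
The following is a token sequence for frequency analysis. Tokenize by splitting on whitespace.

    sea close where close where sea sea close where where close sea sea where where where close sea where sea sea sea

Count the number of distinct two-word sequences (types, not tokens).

22 tokens → 21 bigram windows in total.
Repeated bigrams (each contributes count−1 duplicates):
  sea sea: 4
  close where: 3
  where close: 3
  where where: 3
  close sea: 2
  sea close: 2
  sea where: 2
  where sea: 2
13 duplicate windows → 21 − 13 = 8 distinct.

8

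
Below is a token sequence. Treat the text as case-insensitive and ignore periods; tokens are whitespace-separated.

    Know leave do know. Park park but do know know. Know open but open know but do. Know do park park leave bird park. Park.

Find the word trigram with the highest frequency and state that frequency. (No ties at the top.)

"but do know", 2 times

Trigram frequencies (highest first):
  but do know: 2
  know leave do: 1
  leave do know: 1
  do know park: 1
  know park park: 1
  park park but: 1
  … (16 more, each ≤ 1)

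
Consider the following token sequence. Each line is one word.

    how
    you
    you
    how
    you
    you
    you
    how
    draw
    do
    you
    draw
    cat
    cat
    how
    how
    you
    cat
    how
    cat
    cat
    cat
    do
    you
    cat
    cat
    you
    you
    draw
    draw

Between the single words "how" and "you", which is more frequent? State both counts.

"you" (10 vs 6)

"how": 6 occurrences
"you": 10 occurrences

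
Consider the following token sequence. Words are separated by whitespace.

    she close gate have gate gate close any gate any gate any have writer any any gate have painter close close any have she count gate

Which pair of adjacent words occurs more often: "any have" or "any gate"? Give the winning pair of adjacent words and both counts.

"any gate" (3 vs 2)

"any have": 2 occurrences
"any gate": 3 occurrences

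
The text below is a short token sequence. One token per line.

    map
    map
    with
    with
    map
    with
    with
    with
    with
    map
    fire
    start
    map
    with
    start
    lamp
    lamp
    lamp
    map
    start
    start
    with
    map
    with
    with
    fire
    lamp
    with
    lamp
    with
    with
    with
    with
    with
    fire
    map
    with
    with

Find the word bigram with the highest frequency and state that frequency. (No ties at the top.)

Bigram frequencies (highest first):
  with with: 10
  map with: 5
  with map: 3
  lamp lamp: 2
  with fire: 2
  lamp with: 2
  … (13 more, each ≤ 1)

"with with", 10 times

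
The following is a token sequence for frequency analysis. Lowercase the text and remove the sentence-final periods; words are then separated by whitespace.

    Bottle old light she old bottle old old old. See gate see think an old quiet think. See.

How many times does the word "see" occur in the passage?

3

Scanning the 18 tokens for "see":
  position 10: see
  position 12: see
  position 18: see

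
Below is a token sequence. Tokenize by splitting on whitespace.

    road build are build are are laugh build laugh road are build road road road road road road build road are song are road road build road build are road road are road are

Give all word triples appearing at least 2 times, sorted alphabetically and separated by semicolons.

are road road; road build are; road build road; road road build; road road road

Trigram counts meeting the condition (at least 2 times):
  are road road: 2
  road build are: 2
  road build road: 2
  road road build: 2
  road road road: 4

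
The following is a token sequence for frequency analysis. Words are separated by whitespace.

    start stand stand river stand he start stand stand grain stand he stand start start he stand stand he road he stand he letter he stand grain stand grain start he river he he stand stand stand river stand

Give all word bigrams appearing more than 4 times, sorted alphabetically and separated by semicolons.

Bigram counts meeting the condition (more than 4 times):
  he stand: 5
  stand stand: 5

he stand; stand stand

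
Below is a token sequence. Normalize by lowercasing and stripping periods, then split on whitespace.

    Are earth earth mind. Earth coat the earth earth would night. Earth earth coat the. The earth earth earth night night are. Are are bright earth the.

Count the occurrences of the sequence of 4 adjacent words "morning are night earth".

0

Scanning the 24 overlapping 4-gram windows for "morning are night earth":
  (none found)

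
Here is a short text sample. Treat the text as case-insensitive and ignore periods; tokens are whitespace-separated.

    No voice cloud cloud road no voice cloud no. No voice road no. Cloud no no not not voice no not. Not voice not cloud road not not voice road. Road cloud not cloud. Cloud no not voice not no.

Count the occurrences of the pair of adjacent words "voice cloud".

2

Scanning the 39 overlapping bigram windows for "voice cloud":
  position 2–3: voice cloud
  position 7–8: voice cloud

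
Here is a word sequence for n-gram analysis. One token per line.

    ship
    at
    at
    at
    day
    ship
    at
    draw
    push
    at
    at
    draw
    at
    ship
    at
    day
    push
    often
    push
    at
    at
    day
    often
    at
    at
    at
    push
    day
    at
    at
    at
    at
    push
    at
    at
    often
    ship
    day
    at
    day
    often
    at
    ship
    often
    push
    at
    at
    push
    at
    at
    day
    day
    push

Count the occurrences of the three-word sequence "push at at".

5

Scanning the 51 overlapping trigram windows for "push at at":
  position 9–11: push at at
  position 19–21: push at at
  position 33–35: push at at
  position 45–47: push at at
  position 48–50: push at at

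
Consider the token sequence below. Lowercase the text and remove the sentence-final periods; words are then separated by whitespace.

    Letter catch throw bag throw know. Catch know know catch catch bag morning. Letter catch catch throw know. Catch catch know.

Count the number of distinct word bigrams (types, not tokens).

12

21 tokens → 20 bigram windows in total.
Repeated bigrams (each contributes count−1 duplicates):
  catch catch: 3
  know catch: 3
  catch know: 2
  catch throw: 2
  letter catch: 2
  throw know: 2
8 duplicate windows → 20 − 8 = 12 distinct.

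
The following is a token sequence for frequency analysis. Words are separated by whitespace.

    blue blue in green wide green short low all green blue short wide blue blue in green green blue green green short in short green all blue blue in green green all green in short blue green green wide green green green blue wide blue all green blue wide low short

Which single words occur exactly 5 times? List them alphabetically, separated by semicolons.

Unigram counts meeting the condition (exactly 5 times):
  in: 5
  wide: 5

in; wide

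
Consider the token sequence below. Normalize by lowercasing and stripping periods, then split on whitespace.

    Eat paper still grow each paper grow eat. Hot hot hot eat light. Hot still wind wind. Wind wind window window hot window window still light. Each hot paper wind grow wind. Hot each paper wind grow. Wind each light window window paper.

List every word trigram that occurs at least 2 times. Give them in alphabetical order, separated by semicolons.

paper wind grow; wind grow wind; wind wind wind

Trigram counts meeting the condition (at least 2 times):
  paper wind grow: 2
  wind grow wind: 2
  wind wind wind: 2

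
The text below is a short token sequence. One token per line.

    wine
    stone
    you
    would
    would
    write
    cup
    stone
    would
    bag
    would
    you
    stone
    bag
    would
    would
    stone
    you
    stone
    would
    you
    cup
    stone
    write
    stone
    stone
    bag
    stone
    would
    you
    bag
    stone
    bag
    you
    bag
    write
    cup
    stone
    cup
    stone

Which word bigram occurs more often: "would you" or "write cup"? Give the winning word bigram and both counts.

"would you" (3 vs 2)

"would you": 3 occurrences
"write cup": 2 occurrences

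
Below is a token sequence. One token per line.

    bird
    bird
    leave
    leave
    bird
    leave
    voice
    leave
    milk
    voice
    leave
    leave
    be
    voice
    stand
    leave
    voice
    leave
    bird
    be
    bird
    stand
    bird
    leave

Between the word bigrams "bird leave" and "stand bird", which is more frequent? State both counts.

"bird leave": 3 occurrences
"stand bird": 1 occurrence

"bird leave" (3 vs 1)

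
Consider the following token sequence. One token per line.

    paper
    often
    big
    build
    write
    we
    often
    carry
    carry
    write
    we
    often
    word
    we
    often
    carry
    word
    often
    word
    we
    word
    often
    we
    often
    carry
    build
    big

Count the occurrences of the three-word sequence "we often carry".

Scanning the 25 overlapping trigram windows for "we often carry":
  position 6–8: we often carry
  position 14–16: we often carry
  position 23–25: we often carry

3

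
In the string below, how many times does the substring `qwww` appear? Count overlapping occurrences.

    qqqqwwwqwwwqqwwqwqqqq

Sliding a length-4 window over the 21 characters (18 positions):
  position 4–7: qwww
  position 8–11: qwww

2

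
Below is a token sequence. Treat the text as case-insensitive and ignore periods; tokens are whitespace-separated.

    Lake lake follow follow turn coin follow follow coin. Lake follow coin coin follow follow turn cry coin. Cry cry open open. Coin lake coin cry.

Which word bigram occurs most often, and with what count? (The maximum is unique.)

Bigram frequencies (highest first):
  follow follow: 3
  lake follow: 2
  follow turn: 2
  coin follow: 2
  follow coin: 2
  coin lake: 2
  … (11 more, each ≤ 2)

"follow follow", 3 times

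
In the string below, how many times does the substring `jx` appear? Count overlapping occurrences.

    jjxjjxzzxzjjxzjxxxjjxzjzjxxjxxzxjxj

Sliding a length-2 window over the 35 characters (34 positions):
  position 2–3: jx
  position 5–6: jx
  position 12–13: jx
  position 15–16: jx
  position 20–21: jx
  position 25–26: jx
  position 28–29: jx
  position 33–34: jx

8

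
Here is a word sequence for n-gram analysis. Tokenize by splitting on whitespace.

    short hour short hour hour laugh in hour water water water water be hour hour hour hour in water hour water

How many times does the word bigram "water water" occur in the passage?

Scanning the 20 overlapping bigram windows for "water water":
  position 9–10: water water
  position 10–11: water water
  position 11–12: water water

3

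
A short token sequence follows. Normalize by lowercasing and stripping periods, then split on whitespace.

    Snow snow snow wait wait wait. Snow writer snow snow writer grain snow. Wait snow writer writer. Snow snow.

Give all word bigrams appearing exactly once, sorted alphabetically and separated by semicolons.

grain snow; writer grain; writer writer

Bigram counts meeting the condition (exactly once):
  grain snow: 1
  writer grain: 1
  writer writer: 1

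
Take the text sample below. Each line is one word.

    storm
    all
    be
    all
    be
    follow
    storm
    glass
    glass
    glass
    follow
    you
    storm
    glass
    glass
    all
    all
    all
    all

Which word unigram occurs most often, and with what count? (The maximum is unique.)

"all", 6 times

Unigram frequencies (highest first):
  all: 6
  glass: 5
  storm: 3
  be: 2
  follow: 2
  you: 1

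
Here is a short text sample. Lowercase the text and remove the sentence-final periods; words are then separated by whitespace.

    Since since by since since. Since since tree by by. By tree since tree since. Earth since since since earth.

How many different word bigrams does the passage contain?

10

20 tokens → 19 bigram windows in total.
Repeated bigrams (each contributes count−1 duplicates):
  since since: 6
  by by: 2
  since earth: 2
  since tree: 2
  tree since: 2
9 duplicate windows → 19 − 9 = 10 distinct.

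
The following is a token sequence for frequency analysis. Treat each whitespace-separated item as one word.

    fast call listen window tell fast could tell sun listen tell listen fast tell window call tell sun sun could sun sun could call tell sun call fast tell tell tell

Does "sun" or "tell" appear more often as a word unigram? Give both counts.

"tell" (9 vs 6)

"sun": 6 occurrences
"tell": 9 occurrences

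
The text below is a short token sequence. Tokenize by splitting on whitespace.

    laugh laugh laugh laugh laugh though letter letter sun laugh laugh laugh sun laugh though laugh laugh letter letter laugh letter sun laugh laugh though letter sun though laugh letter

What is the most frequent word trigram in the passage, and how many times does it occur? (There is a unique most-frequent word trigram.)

"laugh laugh laugh", 4 times

Trigram frequencies (highest first):
  laugh laugh laugh: 4
  laugh laugh though: 2
  laugh though letter: 2
  letter sun laugh: 2
  sun laugh laugh: 2
  though letter letter: 1
  … (15 more, each ≤ 1)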